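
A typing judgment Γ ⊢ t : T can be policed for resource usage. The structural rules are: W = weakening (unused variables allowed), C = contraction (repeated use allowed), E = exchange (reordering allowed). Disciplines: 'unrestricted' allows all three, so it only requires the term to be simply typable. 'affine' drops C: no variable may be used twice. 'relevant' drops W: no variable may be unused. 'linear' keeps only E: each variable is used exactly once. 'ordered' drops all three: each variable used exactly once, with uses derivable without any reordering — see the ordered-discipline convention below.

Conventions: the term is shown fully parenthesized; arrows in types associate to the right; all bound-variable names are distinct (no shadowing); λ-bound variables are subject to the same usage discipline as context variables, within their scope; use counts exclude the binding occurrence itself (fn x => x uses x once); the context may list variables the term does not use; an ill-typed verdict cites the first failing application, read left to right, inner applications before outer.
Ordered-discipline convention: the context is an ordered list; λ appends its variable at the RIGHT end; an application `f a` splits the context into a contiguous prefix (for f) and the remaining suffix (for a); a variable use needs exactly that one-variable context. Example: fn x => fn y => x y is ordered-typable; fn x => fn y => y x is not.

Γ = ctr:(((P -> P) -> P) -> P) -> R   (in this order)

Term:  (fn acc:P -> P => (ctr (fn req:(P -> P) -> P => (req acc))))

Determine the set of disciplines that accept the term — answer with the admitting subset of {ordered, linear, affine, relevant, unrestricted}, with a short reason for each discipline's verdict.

accepted by: linear, affine, relevant, unrestricted
usage: ctr=1; acc (λ-bound)=1; req (λ-bound)=1
use order (left to right): ctr, req, acc
typing: the term checks, with type (P -> P) -> R
ordered: ✗, use order ctr, req, acc needs exchange
linear: ✓, ctr, acc, req: one use apiece
affine: ✓, at most one use each (ctr, acc, req)
relevant: ✓, every one of ctr, acc, req appears
unrestricted: ✓, typability at (P -> P) -> R is all that's needed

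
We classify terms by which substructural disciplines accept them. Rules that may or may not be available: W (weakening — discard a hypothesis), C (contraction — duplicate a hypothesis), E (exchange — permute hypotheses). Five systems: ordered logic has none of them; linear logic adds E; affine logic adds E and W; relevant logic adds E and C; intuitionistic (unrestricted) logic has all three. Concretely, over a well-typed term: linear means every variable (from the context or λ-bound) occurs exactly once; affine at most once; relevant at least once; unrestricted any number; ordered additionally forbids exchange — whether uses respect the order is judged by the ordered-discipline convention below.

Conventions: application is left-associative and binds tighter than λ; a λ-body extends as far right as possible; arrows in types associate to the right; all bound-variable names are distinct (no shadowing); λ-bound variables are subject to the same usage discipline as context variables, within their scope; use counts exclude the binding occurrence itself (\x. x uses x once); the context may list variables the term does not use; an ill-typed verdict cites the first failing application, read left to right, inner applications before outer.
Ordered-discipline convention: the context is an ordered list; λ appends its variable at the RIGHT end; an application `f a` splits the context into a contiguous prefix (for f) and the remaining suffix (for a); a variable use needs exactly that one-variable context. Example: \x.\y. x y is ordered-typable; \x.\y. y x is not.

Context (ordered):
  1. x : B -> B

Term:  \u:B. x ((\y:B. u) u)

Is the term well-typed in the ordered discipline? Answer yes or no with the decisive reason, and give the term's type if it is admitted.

no — u ×2 used more than once (contraction); y never used (weakening)
usage: x: 1×, u [bound]: 2×, y [bound]: 0×
left-to-right use order: x, u, u
typing: well-typed — term : B -> B
per-discipline verdicts: ordered ✗, linear ✗, affine ✗, relevant ✗, unrestricted ✓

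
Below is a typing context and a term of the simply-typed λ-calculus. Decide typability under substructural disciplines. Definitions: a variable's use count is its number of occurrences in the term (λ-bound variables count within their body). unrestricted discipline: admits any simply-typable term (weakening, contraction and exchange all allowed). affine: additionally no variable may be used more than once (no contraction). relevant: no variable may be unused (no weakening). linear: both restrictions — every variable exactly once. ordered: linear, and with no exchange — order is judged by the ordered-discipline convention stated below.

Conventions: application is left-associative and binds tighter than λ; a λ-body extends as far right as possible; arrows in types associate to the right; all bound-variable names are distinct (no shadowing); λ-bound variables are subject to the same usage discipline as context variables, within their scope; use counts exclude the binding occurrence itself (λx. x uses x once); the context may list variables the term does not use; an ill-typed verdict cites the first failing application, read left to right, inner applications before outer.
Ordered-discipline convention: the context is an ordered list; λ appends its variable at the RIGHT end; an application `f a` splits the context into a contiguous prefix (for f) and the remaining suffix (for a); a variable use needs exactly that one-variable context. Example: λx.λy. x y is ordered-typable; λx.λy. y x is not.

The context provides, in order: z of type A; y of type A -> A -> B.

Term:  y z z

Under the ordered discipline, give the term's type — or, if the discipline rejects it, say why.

not well-typed under ordered — repeated use of z ×2
variable uses: z: 2; y: 1
use order (left to right): y, z, z
typing: ✓ — B
across the five disciplines: ordered ✗ · linear ✗ · affine ✗ · relevant ✓ · unrestricted ✓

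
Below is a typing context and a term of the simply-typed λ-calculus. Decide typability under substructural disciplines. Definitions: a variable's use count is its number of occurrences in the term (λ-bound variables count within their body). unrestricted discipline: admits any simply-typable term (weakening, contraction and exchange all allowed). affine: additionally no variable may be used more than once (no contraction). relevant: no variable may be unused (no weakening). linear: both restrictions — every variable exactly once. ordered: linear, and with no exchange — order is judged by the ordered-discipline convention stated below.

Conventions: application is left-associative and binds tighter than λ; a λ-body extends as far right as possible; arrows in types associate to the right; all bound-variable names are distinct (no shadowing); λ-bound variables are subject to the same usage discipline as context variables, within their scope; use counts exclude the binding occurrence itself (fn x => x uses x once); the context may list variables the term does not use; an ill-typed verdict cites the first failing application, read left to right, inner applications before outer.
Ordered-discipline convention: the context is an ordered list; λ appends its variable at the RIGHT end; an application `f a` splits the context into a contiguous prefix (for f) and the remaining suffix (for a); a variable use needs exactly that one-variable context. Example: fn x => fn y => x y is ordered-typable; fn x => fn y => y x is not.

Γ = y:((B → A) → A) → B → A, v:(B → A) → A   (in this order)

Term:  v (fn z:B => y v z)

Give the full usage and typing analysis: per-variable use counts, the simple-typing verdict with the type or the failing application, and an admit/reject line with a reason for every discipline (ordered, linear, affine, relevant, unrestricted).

usage: y ×1, v ×2, z (λ-bound) ×1
use order (left to right): v, y, v, z
typing: the term checks, with type A
ordered: ✗ — needs contraction — v ×2
linear: ✗ — needs contraction — v ×2
affine: ✗ — needs contraction — v ×2
relevant: ✓ — every one of y, v, z appears
unrestricted: ✓ — well-typed at A; no restrictions here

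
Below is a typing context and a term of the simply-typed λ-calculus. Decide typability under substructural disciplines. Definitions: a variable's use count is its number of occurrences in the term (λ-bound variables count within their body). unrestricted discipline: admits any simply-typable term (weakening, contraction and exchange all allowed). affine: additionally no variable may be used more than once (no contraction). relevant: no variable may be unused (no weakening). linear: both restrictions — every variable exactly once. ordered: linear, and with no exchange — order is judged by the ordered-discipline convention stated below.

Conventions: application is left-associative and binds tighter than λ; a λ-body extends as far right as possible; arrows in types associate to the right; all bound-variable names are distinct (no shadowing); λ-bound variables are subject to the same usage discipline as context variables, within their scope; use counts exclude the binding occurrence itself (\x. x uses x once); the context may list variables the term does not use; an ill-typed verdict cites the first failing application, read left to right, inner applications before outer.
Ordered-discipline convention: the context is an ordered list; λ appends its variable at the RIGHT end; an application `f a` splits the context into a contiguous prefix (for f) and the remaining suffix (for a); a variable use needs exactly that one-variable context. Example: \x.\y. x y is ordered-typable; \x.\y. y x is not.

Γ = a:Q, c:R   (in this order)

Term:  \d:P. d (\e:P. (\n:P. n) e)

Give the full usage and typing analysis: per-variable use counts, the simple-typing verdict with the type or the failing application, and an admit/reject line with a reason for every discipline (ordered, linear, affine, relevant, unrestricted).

counts: a: 0, c: 0, d [bound]: 1, e [bound]: 1, n [bound]: 1
uses in reading order: d, n, e
typing: ill-typed: non-arrow in function slot: P
ordered: ✗, not simply typable
linear: ✗, fails simple typing
affine: ✗, a type mismatch blocks all five
relevant: ✗, the type mismatch rejects it
unrestricted: ✗, not simply typable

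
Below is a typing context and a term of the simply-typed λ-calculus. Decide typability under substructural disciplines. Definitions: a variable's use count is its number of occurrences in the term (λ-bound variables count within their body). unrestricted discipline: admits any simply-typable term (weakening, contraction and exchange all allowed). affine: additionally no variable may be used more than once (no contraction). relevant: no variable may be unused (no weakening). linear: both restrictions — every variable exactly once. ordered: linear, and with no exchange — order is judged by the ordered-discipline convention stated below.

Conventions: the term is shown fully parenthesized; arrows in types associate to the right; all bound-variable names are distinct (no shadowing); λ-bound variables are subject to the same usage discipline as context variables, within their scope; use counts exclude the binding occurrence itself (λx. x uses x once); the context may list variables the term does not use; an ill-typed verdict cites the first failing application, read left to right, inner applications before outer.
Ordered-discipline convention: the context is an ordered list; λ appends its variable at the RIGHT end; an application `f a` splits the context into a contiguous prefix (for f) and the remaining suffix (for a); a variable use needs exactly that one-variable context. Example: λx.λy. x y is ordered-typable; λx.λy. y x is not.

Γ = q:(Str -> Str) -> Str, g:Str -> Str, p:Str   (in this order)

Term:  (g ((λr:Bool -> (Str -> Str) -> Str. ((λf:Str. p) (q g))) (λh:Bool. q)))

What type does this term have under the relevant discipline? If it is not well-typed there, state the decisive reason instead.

not well-typed under relevant — unused: r, f, h — weakening required
usage: q: 2, g: 2, p: 1, r (λ-bound): 0, f (λ-bound): 0, h (λ-bound): 0
order of uses: g, p, q, g, q
typing: well-typed — term : Str
across the five disciplines: ordered ✗ | linear ✗ | affine ✗ | relevant ✗ | unrestricted ✓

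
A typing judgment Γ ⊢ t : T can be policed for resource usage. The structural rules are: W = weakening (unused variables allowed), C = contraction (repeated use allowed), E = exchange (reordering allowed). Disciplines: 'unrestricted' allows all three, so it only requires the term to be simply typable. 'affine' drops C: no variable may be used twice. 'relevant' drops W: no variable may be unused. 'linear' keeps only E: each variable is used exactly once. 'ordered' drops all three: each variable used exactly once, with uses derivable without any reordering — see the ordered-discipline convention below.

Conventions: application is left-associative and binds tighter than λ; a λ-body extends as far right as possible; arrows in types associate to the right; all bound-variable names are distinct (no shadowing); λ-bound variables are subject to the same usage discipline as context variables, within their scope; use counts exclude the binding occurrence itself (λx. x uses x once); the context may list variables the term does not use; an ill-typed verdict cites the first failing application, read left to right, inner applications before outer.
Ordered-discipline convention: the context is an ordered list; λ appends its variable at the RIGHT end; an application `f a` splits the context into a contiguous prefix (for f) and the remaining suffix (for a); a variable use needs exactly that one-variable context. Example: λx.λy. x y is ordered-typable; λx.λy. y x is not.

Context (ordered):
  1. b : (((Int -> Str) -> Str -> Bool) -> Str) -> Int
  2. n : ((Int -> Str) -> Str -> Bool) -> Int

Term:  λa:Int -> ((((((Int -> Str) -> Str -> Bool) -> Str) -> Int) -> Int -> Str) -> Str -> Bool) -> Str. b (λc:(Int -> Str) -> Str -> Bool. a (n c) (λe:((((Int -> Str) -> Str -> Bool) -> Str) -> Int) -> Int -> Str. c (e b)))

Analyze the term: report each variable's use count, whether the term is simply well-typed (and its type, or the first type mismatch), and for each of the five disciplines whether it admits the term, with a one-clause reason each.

variable uses: b: 2, n: 1, a (λ-bound): 1, c (λ-bound): 2, e (λ-bound): 1
order of uses: b, a, n, c, c, e, b
typing: ✓ — (Int -> ((((((Int -> Str) -> Str -> Bool) -> Str) -> Int) -> Int -> Str) -> Str -> Bool) -> Str) -> Int
ordered: ✗ — repeated use of b ×2, c ×2
linear: ✗ — repeated use of b ×2, c ×2
affine: ✗ — repeated use of b ×2, c ×2
relevant: ✓ — none of b, n, a, c, e goes unused
unrestricted: ✓ — type-checks ((Int -> ((((((Int -> Str) -> Str -> Bool) -> Str) -> Int) -> Int -> Str) -> Str -> Bool) -> Str) -> Int) and nothing is barred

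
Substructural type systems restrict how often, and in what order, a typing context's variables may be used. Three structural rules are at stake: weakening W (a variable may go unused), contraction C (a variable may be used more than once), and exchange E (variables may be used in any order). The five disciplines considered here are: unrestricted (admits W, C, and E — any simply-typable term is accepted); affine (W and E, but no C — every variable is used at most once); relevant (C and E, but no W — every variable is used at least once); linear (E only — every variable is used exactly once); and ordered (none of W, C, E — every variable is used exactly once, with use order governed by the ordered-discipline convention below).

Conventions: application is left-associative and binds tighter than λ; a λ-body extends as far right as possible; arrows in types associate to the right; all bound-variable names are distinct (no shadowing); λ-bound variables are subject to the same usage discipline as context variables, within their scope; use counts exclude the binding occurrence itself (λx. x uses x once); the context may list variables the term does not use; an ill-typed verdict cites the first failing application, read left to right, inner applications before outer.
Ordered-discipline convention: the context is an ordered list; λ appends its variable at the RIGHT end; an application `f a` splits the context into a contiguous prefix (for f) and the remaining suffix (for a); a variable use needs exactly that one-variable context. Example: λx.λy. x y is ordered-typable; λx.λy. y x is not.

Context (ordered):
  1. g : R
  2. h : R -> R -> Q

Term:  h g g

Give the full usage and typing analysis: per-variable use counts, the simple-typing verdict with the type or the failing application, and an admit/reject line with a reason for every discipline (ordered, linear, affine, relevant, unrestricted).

counts: g: 2, h: 1
order of uses: h, g, g
typing: ✓ — Q
ordered: ✗, g ×2 used more than once (contraction)
linear: ✗, g ×2 used more than once (contraction)
affine: ✗, g ×2 used more than once (contraction)
relevant: ✓, at least one use each (g, h)
unrestricted: ✓, type-checks (Q) and nothing is barred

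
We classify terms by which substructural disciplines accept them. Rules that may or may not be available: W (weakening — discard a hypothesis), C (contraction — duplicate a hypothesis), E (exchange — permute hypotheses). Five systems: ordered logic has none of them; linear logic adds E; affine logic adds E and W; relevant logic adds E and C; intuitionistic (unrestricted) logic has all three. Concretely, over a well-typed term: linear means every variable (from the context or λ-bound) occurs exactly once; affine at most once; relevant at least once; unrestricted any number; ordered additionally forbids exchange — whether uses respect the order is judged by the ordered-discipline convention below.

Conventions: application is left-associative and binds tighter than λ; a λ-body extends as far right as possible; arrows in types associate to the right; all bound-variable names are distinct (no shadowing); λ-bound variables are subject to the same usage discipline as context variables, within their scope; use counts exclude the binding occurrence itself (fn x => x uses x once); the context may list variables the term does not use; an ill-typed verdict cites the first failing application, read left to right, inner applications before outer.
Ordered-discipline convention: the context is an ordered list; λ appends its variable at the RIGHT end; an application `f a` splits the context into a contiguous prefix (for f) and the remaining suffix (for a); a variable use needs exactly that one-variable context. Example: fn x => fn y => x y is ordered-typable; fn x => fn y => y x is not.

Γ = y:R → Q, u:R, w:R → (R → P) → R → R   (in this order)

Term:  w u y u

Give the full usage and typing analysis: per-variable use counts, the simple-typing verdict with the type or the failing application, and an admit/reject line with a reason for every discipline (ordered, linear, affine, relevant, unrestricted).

variable uses: y: 1×, u: 2×, w: 1×
uses in reading order: w, u, y, u
typing: ill-typed: a function awaiting R → P gets R → Q
ordered ✗ (the type mismatch rejects it)
linear ✗ (not simply typable)
affine ✗ (fails simple typing)
relevant ✗ (a type mismatch blocks all five)
unrestricted ✗ (the type mismatch rejects it)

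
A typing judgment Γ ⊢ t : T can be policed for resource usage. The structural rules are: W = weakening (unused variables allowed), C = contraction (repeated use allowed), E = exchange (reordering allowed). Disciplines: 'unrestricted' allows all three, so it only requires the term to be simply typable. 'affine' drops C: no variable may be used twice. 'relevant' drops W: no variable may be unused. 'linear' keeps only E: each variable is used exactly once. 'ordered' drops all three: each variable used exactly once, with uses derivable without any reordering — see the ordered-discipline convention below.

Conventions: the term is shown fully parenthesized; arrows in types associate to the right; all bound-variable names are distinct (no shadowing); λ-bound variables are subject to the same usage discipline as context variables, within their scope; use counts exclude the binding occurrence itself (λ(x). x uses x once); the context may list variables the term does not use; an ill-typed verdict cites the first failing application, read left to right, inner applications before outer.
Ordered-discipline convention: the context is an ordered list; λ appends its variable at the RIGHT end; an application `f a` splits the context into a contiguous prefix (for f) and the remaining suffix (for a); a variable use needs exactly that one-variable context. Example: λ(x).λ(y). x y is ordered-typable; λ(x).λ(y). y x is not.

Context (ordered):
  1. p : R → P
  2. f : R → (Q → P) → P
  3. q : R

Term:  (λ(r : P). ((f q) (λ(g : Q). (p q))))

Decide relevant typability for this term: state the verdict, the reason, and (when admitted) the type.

no — unused: r, g — weakening required
variable uses: p: 1; f: 1; q: 2; r (bound): 0; g (bound): 0
use order (left to right): f, q, p, q
typing: well-typed at P → P
across the five disciplines: ordered ✗; linear ✗; affine ✗; relevant ✗; unrestricted ✓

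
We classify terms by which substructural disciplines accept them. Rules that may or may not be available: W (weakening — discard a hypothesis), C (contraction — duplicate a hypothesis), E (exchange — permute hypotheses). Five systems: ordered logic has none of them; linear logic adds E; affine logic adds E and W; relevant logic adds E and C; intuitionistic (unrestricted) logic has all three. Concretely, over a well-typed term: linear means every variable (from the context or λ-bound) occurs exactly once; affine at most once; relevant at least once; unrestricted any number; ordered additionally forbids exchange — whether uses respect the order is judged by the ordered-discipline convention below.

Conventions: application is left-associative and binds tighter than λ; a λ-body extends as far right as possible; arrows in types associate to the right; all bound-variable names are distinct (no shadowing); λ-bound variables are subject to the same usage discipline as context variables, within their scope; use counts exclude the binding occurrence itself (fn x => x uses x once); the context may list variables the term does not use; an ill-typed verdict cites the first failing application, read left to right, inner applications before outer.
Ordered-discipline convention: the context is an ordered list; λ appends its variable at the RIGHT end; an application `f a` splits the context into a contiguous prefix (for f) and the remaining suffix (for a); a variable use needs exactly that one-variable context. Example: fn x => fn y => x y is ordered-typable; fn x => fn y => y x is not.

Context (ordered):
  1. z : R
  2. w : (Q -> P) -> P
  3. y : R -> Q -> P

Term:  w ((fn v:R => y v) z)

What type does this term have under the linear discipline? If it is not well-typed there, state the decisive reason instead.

term : P
variable uses: z: 1; w: 1; y: 1; v [bound]: 1
use order (left to right): w, y, v, z
typing: well-typed at P
all disciplines: ordered ✗; linear ✓; affine ✓; relevant ✓; unrestricted ✓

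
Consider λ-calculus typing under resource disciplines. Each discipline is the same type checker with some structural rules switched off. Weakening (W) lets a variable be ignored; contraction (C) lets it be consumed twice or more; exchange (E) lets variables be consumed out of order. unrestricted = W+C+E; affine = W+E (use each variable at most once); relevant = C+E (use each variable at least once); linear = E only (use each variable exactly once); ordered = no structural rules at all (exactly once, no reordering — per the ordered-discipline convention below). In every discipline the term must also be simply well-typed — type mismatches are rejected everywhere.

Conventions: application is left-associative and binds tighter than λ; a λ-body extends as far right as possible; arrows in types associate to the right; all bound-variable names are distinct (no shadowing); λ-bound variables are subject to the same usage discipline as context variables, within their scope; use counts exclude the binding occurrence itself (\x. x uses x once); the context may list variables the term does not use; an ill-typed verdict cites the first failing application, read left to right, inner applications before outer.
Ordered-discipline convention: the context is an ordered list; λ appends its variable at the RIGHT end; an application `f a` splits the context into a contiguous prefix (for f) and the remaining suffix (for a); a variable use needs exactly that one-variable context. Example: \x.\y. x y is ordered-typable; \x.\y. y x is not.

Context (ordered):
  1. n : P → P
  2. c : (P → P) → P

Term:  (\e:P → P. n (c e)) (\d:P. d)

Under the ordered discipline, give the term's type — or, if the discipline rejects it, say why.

term : P
counts: n: 1×, c: 1×, e (λ-bound): 1×, d (λ-bound): 1×
order of uses: n, c, e, d
typing: ✓ — P
all disciplines: ordered ✓; linear ✓; affine ✓; relevant ✓; unrestricted ✓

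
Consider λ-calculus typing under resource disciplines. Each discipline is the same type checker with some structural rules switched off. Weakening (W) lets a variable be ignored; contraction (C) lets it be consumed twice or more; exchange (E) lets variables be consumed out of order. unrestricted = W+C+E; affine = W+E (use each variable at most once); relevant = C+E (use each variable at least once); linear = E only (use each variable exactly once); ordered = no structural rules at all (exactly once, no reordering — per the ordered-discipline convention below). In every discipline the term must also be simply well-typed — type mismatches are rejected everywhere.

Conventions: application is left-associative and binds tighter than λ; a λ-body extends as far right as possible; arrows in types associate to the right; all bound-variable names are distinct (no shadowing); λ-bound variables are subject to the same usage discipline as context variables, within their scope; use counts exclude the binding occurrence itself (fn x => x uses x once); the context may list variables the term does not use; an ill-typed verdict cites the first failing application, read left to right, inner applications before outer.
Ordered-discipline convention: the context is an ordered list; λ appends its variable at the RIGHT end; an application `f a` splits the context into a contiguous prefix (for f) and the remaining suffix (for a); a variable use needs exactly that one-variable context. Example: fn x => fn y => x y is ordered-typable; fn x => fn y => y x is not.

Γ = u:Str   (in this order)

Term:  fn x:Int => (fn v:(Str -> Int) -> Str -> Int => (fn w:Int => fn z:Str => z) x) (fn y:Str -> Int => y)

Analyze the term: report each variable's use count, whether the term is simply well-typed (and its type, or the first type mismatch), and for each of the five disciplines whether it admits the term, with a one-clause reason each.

counts: u=0; x (λ-bound)=1; v (λ-bound)=0; w (λ-bound)=0; z (λ-bound)=1; y (λ-bound)=1
left-to-right use order: z, x, y
typing: well-typed — term : Int -> Str -> Str
ordered: ✗ — u, v, w never used (weakening)
linear: ✗ — u, v, w never used (weakening)
affine: ✓ — u, x, v, w, z, y: no repeats, contraction unneeded
relevant: ✗ — u, v, w never used (weakening)
unrestricted: ✓ — typability at Int -> Str -> Str is all that's needed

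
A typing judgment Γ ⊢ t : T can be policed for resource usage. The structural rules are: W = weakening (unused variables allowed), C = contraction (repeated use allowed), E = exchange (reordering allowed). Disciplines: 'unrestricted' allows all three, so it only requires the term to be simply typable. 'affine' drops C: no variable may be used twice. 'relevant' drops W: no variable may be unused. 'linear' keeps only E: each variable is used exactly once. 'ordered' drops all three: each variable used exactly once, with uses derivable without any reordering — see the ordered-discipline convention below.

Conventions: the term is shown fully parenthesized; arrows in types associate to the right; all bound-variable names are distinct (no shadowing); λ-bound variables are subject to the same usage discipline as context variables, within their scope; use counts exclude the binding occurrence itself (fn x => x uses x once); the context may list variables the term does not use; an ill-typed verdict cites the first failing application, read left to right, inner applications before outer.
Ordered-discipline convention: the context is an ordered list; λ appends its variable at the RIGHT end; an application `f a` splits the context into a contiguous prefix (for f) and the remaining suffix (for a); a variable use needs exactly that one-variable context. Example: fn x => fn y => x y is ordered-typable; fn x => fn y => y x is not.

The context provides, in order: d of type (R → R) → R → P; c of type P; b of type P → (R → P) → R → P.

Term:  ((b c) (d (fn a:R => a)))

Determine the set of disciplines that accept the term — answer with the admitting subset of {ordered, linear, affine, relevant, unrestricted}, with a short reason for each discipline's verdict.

admitting disciplines: linear, affine, relevant, unrestricted
variable uses: d: 1; c: 1; b: 1; a [bound]: 1
use order (left to right): b, c, d, a
typing: well-typed at R → P
ordered: ✗ — no contiguous prefix/suffix split fits b, c, d, a
linear: ✓ — each of d, c, b, a used exactly once
affine: ✓ — at most one use each (d, c, b, a)
relevant: ✓ — at least one use each (d, c, b, a)
unrestricted: ✓ — simply typable at R → P; W, C, E all held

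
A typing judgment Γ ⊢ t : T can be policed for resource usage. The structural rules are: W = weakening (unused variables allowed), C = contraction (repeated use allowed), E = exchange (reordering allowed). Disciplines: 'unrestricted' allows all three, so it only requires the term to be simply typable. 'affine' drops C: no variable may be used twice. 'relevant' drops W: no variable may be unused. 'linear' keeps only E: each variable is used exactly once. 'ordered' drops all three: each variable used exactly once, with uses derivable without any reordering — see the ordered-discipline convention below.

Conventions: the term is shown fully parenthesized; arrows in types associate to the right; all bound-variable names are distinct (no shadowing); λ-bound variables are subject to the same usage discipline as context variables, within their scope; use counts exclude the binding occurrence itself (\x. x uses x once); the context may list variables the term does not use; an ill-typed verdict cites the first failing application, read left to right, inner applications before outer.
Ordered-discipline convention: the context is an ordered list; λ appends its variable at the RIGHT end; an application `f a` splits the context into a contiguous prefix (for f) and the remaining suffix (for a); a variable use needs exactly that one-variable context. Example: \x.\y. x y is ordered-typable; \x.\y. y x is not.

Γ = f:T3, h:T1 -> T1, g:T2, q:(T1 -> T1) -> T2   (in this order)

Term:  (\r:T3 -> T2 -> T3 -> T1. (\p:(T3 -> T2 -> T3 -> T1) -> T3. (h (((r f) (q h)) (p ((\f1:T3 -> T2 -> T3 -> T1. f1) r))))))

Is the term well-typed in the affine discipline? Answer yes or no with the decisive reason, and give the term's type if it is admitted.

no — h ×2, r ×2 used more than once (contraction)
variable uses: f: 1×, h: 2×, g: 0×, q: 1×, r (bound): 2×, p (bound): 1×, f1 (bound): 1×
use order (left to right): h, r, f, q, h, p, f1, r
typing: well-typed at (T3 -> T2 -> T3 -> T1) -> ((T3 -> T2 -> T3 -> T1) -> T3) -> T1
across the five disciplines: ordered ✗; linear ✗; affine ✗; relevant ✗; unrestricted ✓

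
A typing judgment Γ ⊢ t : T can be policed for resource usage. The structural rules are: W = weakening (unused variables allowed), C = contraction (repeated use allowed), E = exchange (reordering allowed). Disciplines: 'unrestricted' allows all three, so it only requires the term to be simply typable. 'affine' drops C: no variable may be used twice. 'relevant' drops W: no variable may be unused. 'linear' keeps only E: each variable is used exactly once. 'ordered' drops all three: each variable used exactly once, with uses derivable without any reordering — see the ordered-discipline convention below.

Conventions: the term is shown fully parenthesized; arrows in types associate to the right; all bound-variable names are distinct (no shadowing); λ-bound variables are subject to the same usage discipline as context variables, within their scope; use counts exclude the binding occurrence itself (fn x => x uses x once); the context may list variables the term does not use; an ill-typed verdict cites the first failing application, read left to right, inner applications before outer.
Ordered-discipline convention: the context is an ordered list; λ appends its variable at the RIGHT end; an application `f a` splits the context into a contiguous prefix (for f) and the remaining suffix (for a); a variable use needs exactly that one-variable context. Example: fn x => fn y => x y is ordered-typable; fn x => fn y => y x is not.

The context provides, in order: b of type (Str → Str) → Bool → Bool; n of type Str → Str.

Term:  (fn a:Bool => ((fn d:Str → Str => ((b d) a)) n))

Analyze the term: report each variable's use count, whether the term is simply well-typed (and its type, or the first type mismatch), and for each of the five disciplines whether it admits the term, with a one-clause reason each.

counts: b: 1, n: 1, a (λ-bound): 1, d (λ-bound): 1
left-to-right use order: b, d, a, n
typing: ✓ — Bool → Bool
ordered: ✗ — no ordered split (uses run b, d, a, n)
linear: ✓ — single use per variable (b, n, a, d)
affine: ✓ — b, n, a, d: no repeats, contraction unneeded
relevant: ✓ — none of b, n, a, d goes unused
unrestricted: ✓ — typability at Bool → Bool is all that's needed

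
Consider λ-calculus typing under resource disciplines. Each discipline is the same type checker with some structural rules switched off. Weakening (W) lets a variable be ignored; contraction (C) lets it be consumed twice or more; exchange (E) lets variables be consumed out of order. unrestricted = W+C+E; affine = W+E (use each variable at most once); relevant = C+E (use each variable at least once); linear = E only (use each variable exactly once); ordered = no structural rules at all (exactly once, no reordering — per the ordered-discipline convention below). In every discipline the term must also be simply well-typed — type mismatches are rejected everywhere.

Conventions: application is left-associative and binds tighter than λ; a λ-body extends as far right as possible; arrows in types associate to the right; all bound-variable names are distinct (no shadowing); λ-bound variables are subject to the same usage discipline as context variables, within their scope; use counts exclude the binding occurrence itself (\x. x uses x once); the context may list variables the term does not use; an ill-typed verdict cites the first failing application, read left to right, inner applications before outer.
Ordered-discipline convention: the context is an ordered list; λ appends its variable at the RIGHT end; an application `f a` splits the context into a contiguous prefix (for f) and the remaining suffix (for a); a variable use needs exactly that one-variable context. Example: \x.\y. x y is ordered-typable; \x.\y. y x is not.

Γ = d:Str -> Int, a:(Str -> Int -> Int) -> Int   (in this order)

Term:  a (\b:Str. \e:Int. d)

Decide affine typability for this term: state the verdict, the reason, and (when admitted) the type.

no — the type mismatch rejects it
usage: d ×1, a ×1, b (bound) ×0, e (bound) ×0
order of uses: a, d
typing: ill-typed: a function awaiting Str -> Int -> Int gets Str -> Int -> Str -> Int
across the five disciplines: ordered ✗ | linear ✗ | affine ✗ | relevant ✗ | unrestricted ✗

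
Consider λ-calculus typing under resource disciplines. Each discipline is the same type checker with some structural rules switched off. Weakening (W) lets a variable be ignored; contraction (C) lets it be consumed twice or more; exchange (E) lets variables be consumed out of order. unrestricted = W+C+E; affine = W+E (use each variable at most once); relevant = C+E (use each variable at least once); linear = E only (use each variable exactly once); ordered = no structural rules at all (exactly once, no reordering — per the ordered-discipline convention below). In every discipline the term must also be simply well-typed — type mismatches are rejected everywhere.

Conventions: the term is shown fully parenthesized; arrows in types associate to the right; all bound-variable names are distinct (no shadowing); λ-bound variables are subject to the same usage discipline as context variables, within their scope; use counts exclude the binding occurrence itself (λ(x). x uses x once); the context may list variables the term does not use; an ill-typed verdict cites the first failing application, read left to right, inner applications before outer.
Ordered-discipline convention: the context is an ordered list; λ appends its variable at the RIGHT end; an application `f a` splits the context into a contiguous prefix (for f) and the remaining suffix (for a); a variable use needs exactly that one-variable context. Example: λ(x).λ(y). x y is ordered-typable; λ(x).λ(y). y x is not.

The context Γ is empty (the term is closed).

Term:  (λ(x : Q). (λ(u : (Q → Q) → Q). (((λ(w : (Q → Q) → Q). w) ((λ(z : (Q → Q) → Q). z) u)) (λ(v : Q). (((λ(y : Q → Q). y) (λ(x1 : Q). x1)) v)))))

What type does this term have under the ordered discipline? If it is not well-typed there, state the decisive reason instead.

not well-typed under ordered — unused: x — weakening required
counts: x [bound]: 0; u [bound]: 1; w [bound]: 1; z [bound]: 1; v [bound]: 1; y [bound]: 1; x1 [bound]: 1
use order (left to right): w, z, u, y, x1, v
typing: the term checks, with type Q → ((Q → Q) → Q) → Q
all disciplines: ordered ✗ · linear ✗ · affine ✓ · relevant ✗ · unrestricted ✓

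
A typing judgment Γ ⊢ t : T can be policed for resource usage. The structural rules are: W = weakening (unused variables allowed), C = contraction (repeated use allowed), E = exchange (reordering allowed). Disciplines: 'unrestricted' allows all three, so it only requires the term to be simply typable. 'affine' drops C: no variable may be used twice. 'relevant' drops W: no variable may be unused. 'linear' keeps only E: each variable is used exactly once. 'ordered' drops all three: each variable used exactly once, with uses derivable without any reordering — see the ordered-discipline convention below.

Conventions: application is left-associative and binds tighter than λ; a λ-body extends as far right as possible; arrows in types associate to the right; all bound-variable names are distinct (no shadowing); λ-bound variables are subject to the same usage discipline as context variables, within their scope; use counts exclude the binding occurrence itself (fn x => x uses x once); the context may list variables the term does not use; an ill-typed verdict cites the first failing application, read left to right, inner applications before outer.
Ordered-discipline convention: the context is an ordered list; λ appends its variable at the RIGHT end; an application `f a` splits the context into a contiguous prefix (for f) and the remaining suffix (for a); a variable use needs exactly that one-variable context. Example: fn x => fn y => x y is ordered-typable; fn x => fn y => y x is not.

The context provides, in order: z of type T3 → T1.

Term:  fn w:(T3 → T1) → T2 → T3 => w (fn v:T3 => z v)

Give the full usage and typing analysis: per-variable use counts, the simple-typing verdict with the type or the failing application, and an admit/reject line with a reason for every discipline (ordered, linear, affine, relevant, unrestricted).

use counts: z ×1, w (λ-bound) ×1, v (λ-bound) ×1
left-to-right use order: w, z, v
typing: the term checks, with type ((T3 → T1) → T2 → T3) → T2 → T3
ordered ✗ (needs exchange: uses follow w, z, v)
linear ✓ (each of z, w, v used exactly once)
affine ✓ (no duplicate uses among z, w, v)
relevant ✓ (none of z, w, v goes unused)
unrestricted ✓ (typability at ((T3 → T1) → T2 → T3) → T2 → T3 is all that's needed)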